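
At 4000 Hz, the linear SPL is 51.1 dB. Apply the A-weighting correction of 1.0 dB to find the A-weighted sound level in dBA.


A-weighting table: 4000 Hz -> 1.0 dB correction
SPL_A = SPL + correction = 51.1 + (1.0) = 52.1 dBA


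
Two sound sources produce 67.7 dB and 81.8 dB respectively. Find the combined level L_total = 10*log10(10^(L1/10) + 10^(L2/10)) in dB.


10^(67.7/10) = 5.88844e+06
10^(81.8/10) = 1.51356e+08
Sum = 5.88844e+06 + 1.51356e+08 = 1.57244e+08
L_total = 10*log10(1.57244e+08) = 81.966 dB


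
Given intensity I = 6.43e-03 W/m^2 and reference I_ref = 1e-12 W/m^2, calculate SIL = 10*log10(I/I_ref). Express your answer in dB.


I / I_ref = 6.43e-03 / 1e-12 = 6.43e+09
SIL = 10 * log10(6.43e+09) = 98.082 dB


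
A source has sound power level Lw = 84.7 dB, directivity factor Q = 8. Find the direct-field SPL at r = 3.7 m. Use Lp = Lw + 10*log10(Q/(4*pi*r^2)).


4*pi*r^2 = 4*pi*3.7^2 = 172.034 m^2
Q / (4*pi*r^2) = 8 / 172.034 = 0.0465024
Lp = 84.7 + 10*log10(0.0465024) = 71.375 dB


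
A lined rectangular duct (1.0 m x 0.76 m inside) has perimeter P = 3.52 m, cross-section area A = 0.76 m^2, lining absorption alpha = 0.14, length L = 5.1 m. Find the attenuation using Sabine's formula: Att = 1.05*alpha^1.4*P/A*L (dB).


alpha^1.4 = 0.14^1.4 = 0.0637645
Attenuation rate = 1.05 * alpha^1.4 * P / A
= 1.05 * 0.0637645 * 3.52 / 0.76 = 0.310097 dB/m
Total Att = 0.310097 * 5.1 = 1.5815 dB


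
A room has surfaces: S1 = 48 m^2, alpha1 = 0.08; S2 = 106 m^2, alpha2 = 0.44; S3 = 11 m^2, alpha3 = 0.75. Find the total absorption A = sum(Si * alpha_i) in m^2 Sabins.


48 * 0.08 = 3.84
106 * 0.44 = 46.64
11 * 0.75 = 8.25
A_total = 3.84 + 46.64 + 8.25 = 58.73 m^2


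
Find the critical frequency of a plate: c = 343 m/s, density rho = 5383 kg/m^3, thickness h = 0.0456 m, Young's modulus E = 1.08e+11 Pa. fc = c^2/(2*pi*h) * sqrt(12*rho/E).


12*rho/E = 12*5383/1.08e+11 = 5.98111e-07
sqrt(12*rho/E) = sqrt(5.98111e-07) = 0.000773376
c^2/(2*pi*h) = 343^2/(2*pi*0.0456) = 410623
fc = 410623 * 0.000773376 = 317.57 Hz


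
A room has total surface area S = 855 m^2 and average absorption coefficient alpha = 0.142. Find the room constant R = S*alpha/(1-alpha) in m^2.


R = 855 * 0.142 / (1 - 0.142) = 141.5 m^2


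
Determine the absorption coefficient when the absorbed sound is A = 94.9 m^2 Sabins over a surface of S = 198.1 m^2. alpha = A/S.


Absorption coefficient = absorbed power / incident power
alpha = A / S = 94.9 / 198.1 = 0.47905


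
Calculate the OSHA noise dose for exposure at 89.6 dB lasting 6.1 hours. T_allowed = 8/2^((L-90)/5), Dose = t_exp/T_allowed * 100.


T_allowed = 8 / 2^((89.6 - 90)/5) = 8.45614 hr
Dose = 6.1 / 8.45614 * 100 = 72.137 %


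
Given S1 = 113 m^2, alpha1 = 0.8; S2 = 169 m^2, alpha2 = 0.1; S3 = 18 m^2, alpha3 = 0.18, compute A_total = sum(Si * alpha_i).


113 * 0.8 = 90.4
169 * 0.1 = 16.9
18 * 0.18 = 3.24
A_total = 90.4 + 16.9 + 3.24 = 110.54 m^2


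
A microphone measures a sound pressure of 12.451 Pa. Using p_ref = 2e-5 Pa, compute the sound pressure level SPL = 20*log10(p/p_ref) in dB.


p / p_ref = 12.451 / 2e-5 = 622550
SPL = 20 * log10(622550) = 115.88 dB


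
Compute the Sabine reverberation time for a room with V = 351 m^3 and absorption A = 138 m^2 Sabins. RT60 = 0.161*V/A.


RT60 = 0.161 * 351 / 138 = 0.4095 s


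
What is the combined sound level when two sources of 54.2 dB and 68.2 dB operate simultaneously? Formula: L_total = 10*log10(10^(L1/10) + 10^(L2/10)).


10^(54.2/10) = 263027
10^(68.2/10) = 6.60693e+06
Sum = 263027 + 6.60693e+06 = 6.86996e+06
L_total = 10*log10(6.86996e+06) = 68.37 dB


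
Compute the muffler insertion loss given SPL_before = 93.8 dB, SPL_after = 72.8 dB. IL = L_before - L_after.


Insertion loss = SPL without muffler - SPL with muffler
IL = 93.8 - 72.8 = 21 dB


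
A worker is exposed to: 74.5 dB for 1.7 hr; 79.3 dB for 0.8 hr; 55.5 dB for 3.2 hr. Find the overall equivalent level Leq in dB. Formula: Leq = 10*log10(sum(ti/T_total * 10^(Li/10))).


T_total = 1.7 + 0.8 + 3.2 = 5.7 hr
(1.7/5.7) * 10^(74.5/10) = 8.4057e+06
(0.8/5.7) * 10^(79.3/10) = 1.19458e+07
(3.2/5.7) * 10^(55.5/10) = 199193
Sum = 8.4057e+06 + 1.19458e+07 + 199193 = 2.05507e+07
Leq = 10*log10(2.05507e+07) = 73.128 dB


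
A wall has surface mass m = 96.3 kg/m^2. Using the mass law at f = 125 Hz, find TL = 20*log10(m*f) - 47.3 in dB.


m * f = 96.3 * 125 = 12037.5
20*log10(12037.5) = 81.6107 dB
TL = 81.6107 - 47.3 = 34.311 dB


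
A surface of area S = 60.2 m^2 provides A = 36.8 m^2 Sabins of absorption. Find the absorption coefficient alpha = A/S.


Absorption coefficient = absorbed power / incident power
alpha = A / S = 36.8 / 60.2 = 0.6113


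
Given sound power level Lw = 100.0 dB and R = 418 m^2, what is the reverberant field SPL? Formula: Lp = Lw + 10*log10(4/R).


4/R = 4/418 = 0.00956938
Lp = 100.0 + 10*log10(0.00956938) = 79.809 dB


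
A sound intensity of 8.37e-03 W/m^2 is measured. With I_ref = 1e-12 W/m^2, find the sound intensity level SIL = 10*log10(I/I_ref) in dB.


I / I_ref = 8.37e-03 / 1e-12 = 8.37e+09
SIL = 10 * log10(8.37e+09) = 99.227 dB


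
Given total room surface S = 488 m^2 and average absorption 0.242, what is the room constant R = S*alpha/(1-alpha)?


R = 488 * 0.242 / (1 - 0.242) = 155.8 m^2


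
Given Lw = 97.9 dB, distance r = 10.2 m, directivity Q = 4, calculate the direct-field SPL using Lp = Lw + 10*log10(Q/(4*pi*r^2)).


4*pi*r^2 = 4*pi*10.2^2 = 1307.41 m^2
Q / (4*pi*r^2) = 4 / 1307.41 = 0.00305948
Lp = 97.9 + 10*log10(0.00305948) = 72.756 dB


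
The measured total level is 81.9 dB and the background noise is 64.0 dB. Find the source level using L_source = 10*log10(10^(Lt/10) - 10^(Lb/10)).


10^(81.9/10) = 1.54882e+08
10^(64.0/10) = 2.51189e+06
Difference = 1.54882e+08 - 2.51189e+06 = 1.5237e+08
L_source = 10*log10(1.5237e+08) = 81.829 dB


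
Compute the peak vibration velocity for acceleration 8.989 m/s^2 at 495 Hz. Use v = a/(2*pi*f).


omega = 2*pi*f = 2*pi*495 = 3110.18 rad/s
v = a / omega = 8.989 / 3110.18 = 0.0028902 m/s


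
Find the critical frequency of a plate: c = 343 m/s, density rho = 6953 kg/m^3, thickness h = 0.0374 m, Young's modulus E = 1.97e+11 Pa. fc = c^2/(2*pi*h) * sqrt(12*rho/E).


12*rho/E = 12*6953/1.97e+11 = 4.23533e-07
sqrt(12*rho/E) = sqrt(4.23533e-07) = 0.000650794
c^2/(2*pi*h) = 343^2/(2*pi*0.0374) = 500653
fc = 500653 * 0.000650794 = 325.82 Hz


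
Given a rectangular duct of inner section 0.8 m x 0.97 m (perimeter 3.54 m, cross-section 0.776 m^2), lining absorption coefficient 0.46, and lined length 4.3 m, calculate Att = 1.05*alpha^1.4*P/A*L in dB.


alpha^1.4 = 0.46^1.4 = 0.337179
Attenuation rate = 1.05 * alpha^1.4 * P / A
= 1.05 * 0.337179 * 3.54 / 0.776 = 1.61507 dB/m
Total Att = 1.61507 * 4.3 = 6.9448 dB


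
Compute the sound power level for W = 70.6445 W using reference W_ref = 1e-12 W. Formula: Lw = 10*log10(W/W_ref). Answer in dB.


W / W_ref = 70.6445 / 1e-12 = 7.06445e+13
Lw = 10 * log10(7.06445e+13) = 138.49 dB


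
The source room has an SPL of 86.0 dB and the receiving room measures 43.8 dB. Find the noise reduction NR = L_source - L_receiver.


NR = L_source - L_receiver (difference between source and receiving room levels)
NR = 86.0 - 43.8 = 42.2 dB


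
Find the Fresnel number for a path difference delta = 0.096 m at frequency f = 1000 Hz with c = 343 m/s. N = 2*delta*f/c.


N = 2*delta*f/c = 2*delta/lambda, where lambda = c/f
lambda = 343 / 1000 = 0.343 m
N = 2 * 0.096 / 0.343 = 0.55977


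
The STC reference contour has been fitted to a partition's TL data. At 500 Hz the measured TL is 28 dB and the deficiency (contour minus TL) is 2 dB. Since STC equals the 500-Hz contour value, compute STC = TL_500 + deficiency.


By ASTM E413, STC = value of the fitted reference contour at 500 Hz.
Contour value at 500 Hz = TL_500 + deficiency = 28 + 2 = 30
STC = 30


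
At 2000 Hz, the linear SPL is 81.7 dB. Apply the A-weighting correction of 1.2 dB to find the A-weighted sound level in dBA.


A-weighting table: 2000 Hz -> 1.2 dB correction
SPL_A = SPL + correction = 81.7 + (1.2) = 82.9 dBA


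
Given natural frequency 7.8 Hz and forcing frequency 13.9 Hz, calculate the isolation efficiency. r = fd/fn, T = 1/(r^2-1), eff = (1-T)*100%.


r = 13.9 / 7.8 = 1.78205
r^2 - 1 = 1.78205^2 - 1 = 2.1757
T = 1/2.1757 = 0.459622
Efficiency = (1 - 0.459622)*100 = 54.038 %


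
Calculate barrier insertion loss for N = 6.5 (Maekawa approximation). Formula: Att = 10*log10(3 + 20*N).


3 + 20*N = 3 + 20*6.5 = 133
Att = 10*log10(133) = 21.239 dB


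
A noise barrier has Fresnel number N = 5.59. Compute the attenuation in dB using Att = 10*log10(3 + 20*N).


3 + 20*N = 3 + 20*5.59 = 114.8
Att = 10*log10(114.8) = 20.599 dB


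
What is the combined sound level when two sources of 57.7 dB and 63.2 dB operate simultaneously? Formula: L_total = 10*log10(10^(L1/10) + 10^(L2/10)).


10^(57.7/10) = 588844
10^(63.2/10) = 2.0893e+06
Sum = 588844 + 2.0893e+06 = 2.67814e+06
L_total = 10*log10(2.67814e+06) = 64.278 dB


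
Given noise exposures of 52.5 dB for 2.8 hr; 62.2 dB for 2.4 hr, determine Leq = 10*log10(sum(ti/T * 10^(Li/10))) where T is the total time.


T_total = 2.8 + 2.4 = 5.2 hr
(2.8/5.2) * 10^(52.5/10) = 95753.5
(2.4/5.2) * 10^(62.2/10) = 765963
Sum = 95753.5 + 765963 = 861716
Leq = 10*log10(861716) = 59.354 dB


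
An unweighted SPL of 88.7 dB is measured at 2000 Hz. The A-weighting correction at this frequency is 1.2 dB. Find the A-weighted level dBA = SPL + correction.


A-weighting table: 2000 Hz -> 1.2 dB correction
SPL_A = SPL + correction = 88.7 + (1.2) = 89.9 dBA


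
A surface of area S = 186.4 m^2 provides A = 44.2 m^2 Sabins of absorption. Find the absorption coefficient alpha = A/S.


Absorption coefficient = absorbed power / incident power
alpha = A / S = 44.2 / 186.4 = 0.23712


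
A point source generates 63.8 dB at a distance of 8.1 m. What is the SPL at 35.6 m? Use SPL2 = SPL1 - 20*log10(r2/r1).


r2/r1 = 35.6/8.1 = 4.39506
Correction = 20*log10(4.39506) = 12.8593 dB
SPL2 = 63.8 - 12.8593 = 50.941 dB


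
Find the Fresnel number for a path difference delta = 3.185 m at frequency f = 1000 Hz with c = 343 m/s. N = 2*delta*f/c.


N = 2*delta*f/c = 2*delta/lambda, where lambda = c/f
lambda = 343 / 1000 = 0.343 m
N = 2 * 3.185 / 0.343 = 18.571


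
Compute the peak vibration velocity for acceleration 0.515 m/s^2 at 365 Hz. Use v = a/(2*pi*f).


omega = 2*pi*f = 2*pi*365 = 2293.36 rad/s
v = a / omega = 0.515 / 2293.36 = 0.00022456 m/s


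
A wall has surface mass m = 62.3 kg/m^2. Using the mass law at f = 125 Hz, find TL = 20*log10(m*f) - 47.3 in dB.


m * f = 62.3 * 125 = 7787.5
20*log10(7787.5) = 77.828 dB
TL = 77.828 - 47.3 = 30.528 dB


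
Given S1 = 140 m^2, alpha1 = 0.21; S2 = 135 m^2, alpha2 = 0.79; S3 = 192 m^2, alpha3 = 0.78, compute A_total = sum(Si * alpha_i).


140 * 0.21 = 29.4
135 * 0.79 = 106.65
192 * 0.78 = 149.76
A_total = 29.4 + 106.65 + 149.76 = 285.81 m^2


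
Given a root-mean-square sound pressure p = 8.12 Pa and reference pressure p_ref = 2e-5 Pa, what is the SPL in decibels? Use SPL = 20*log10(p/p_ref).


p / p_ref = 8.12 / 2e-5 = 406000
SPL = 20 * log10(406000) = 112.17 dB


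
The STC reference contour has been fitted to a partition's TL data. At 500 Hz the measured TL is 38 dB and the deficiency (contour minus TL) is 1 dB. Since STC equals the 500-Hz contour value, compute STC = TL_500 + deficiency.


By ASTM E413, STC = value of the fitted reference contour at 500 Hz.
Contour value at 500 Hz = TL_500 + deficiency = 38 + 1 = 39
STC = 39


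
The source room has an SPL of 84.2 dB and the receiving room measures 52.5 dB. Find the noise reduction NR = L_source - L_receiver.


NR = L_source - L_receiver (difference between source and receiving room levels)
NR = 84.2 - 52.5 = 31.7 dB


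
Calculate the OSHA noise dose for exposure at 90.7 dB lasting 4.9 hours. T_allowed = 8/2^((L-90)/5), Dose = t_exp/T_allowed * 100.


T_allowed = 8 / 2^((90.7 - 90)/5) = 7.26015 hr
Dose = 4.9 / 7.26015 * 100 = 67.492 %


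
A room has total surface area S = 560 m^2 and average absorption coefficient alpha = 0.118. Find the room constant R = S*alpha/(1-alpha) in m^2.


R = 560 * 0.118 / (1 - 0.118) = 74.921 m^2


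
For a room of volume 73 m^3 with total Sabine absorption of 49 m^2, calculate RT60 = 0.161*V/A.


RT60 = 0.161 * 73 / 49 = 0.23986 s


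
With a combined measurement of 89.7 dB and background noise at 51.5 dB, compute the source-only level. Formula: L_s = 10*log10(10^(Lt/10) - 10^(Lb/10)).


10^(89.7/10) = 9.33254e+08
10^(51.5/10) = 141254
Difference = 9.33254e+08 - 141254 = 9.33113e+08
L_source = 10*log10(9.33113e+08) = 89.699 dB


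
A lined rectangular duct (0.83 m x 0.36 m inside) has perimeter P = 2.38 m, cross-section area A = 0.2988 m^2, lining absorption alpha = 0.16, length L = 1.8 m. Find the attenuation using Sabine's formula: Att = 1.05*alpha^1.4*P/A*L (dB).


alpha^1.4 = 0.16^1.4 = 0.076872
Attenuation rate = 1.05 * alpha^1.4 * P / A
= 1.05 * 0.076872 * 2.38 / 0.2988 = 0.642915 dB/m
Total Att = 0.642915 * 1.8 = 1.1572 dB


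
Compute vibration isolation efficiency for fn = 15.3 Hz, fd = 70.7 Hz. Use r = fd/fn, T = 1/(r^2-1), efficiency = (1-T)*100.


r = 70.7 / 15.3 = 4.62092
r^2 - 1 = 4.62092^2 - 1 = 20.3529
T = 1/20.3529 = 0.049133
Efficiency = (1 - 0.049133)*100 = 95.087 %


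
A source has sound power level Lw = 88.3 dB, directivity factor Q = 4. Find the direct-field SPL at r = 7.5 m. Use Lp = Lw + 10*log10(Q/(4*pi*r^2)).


4*pi*r^2 = 4*pi*7.5^2 = 706.858 m^2
Q / (4*pi*r^2) = 4 / 706.858 = 0.00565885
Lp = 88.3 + 10*log10(0.00565885) = 65.827 dB


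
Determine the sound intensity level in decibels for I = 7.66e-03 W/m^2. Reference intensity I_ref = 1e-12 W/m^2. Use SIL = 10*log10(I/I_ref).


I / I_ref = 7.66e-03 / 1e-12 = 7.66e+09
SIL = 10 * log10(7.66e+09) = 98.842 dB


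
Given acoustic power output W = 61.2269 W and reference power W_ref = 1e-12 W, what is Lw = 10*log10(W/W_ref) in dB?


W / W_ref = 61.2269 / 1e-12 = 6.12269e+13
Lw = 10 * log10(6.12269e+13) = 137.87 dB


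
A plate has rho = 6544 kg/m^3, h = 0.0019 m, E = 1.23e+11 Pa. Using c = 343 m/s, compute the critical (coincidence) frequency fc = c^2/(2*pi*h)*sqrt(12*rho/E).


12*rho/E = 12*6544/1.23e+11 = 6.38439e-07
sqrt(12*rho/E) = sqrt(6.38439e-07) = 0.000799024
c^2/(2*pi*h) = 343^2/(2*pi*0.0019) = 9.85496e+06
fc = 9.85496e+06 * 0.000799024 = 7874.3 Hz


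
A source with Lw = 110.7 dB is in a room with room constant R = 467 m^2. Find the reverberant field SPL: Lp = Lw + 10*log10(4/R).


4/R = 4/467 = 0.00856531
Lp = 110.7 + 10*log10(0.00856531) = 90.027 dB


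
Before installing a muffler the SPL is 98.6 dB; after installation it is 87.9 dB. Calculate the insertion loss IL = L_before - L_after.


Insertion loss = SPL without muffler - SPL with muffler
IL = 98.6 - 87.9 = 10.7 dB


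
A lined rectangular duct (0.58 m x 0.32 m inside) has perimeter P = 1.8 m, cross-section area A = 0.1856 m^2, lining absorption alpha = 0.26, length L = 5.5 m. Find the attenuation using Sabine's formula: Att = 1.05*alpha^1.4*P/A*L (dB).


alpha^1.4 = 0.26^1.4 = 0.151692
Attenuation rate = 1.05 * alpha^1.4 * P / A
= 1.05 * 0.151692 * 1.8 / 0.1856 = 1.54471 dB/m
Total Att = 1.54471 * 5.5 = 8.4959 dB


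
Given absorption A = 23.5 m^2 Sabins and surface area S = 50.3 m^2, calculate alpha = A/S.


Absorption coefficient = absorbed power / incident power
alpha = A / S = 23.5 / 50.3 = 0.4672


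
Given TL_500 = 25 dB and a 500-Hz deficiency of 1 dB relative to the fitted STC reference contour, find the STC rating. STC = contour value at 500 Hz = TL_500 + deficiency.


By ASTM E413, STC = value of the fitted reference contour at 500 Hz.
Contour value at 500 Hz = TL_500 + deficiency = 25 + 1 = 26
STC = 26


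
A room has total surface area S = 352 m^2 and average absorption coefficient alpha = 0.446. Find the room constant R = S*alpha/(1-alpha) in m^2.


R = 352 * 0.446 / (1 - 0.446) = 283.38 m^2


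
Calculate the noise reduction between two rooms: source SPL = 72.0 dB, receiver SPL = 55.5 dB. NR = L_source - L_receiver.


NR = L_source - L_receiver (difference between source and receiving room levels)
NR = 72.0 - 55.5 = 16.5 dB


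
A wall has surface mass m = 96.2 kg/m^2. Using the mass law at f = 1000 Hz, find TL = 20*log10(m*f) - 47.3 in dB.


m * f = 96.2 * 1000 = 96200
20*log10(96200) = 99.6635 dB
TL = 99.6635 - 47.3 = 52.364 dB


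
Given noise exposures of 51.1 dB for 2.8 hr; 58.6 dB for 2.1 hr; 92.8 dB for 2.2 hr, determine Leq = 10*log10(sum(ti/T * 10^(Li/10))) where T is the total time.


T_total = 2.8 + 2.1 + 2.2 = 7.1 hr
(2.8/7.1) * 10^(51.1/10) = 50804.2
(2.1/7.1) * 10^(58.6/10) = 214270
(2.2/7.1) * 10^(92.8/10) = 5.90424e+08
Sum = 50804.2 + 214270 + 5.90424e+08 = 5.90689e+08
Leq = 10*log10(5.90689e+08) = 87.714 dB


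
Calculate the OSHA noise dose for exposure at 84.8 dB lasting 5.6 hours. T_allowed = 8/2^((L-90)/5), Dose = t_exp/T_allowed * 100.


T_allowed = 8 / 2^((84.8 - 90)/5) = 16.4498 hr
Dose = 5.6 / 16.4498 * 100 = 34.043 %


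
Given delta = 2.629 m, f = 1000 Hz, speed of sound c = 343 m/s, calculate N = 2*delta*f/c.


N = 2*delta*f/c = 2*delta/lambda, where lambda = c/f
lambda = 343 / 1000 = 0.343 m
N = 2 * 2.629 / 0.343 = 15.329


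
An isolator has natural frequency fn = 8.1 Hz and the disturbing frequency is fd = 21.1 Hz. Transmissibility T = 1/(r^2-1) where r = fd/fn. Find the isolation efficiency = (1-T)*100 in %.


r = 21.1 / 8.1 = 2.60494
r^2 - 1 = 2.60494^2 - 1 = 5.78571
T = 1/5.78571 = 0.17284
Efficiency = (1 - 0.17284)*100 = 82.716 %


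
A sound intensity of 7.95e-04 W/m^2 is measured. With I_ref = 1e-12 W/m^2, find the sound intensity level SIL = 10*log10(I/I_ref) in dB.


I / I_ref = 7.95e-04 / 1e-12 = 7.95e+08
SIL = 10 * log10(7.95e+08) = 89.004 dB


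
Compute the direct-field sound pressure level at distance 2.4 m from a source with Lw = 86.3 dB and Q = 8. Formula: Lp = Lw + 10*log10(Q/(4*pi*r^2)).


4*pi*r^2 = 4*pi*2.4^2 = 72.3823 m^2
Q / (4*pi*r^2) = 8 / 72.3823 = 0.110524
Lp = 86.3 + 10*log10(0.110524) = 76.735 dB


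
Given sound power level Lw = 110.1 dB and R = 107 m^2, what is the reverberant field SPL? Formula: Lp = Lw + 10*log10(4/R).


4/R = 4/107 = 0.0373832
Lp = 110.1 + 10*log10(0.0373832) = 95.827 dB


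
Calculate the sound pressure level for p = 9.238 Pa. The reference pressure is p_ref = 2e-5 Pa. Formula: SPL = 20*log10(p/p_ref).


p / p_ref = 9.238 / 2e-5 = 461900
SPL = 20 * log10(461900) = 113.29 dB


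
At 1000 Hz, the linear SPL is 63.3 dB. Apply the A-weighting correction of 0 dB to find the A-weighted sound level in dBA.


A-weighting table: 1000 Hz -> 0 dB correction
SPL_A = SPL + correction = 63.3 + (0) = 63.3 dBA


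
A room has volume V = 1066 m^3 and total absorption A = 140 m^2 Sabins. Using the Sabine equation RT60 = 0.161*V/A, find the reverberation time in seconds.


RT60 = 0.161 * 1066 / 140 = 1.2259 s


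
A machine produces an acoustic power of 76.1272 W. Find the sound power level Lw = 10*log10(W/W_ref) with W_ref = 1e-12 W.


W / W_ref = 76.1272 / 1e-12 = 7.61272e+13
Lw = 10 * log10(7.61272e+13) = 138.82 dB


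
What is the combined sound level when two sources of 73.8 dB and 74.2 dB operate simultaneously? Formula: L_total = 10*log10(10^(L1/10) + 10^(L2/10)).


10^(73.8/10) = 2.39883e+07
10^(74.2/10) = 2.63027e+07
Sum = 2.39883e+07 + 2.63027e+07 = 5.0291e+07
L_total = 10*log10(5.0291e+07) = 77.015 dB


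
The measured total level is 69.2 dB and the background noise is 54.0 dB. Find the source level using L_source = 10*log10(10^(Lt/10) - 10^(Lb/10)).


10^(69.2/10) = 8.31764e+06
10^(54.0/10) = 251189
Difference = 8.31764e+06 - 251189 = 8.06645e+06
L_source = 10*log10(8.06645e+06) = 69.067 dB


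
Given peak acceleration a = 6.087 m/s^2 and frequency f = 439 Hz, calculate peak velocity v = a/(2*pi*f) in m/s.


omega = 2*pi*f = 2*pi*439 = 2758.32 rad/s
v = a / omega = 6.087 / 2758.32 = 0.0022068 m/s


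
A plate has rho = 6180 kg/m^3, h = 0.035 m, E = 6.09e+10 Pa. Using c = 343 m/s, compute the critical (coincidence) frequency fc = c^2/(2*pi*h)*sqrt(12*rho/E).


12*rho/E = 12*6180/6.09e+10 = 1.21773e-06
sqrt(12*rho/E) = sqrt(1.21773e-06) = 0.00110351
c^2/(2*pi*h) = 343^2/(2*pi*0.035) = 534983
fc = 534983 * 0.00110351 = 590.36 Hz


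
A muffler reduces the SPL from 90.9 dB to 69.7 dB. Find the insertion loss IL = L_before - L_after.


Insertion loss = SPL without muffler - SPL with muffler
IL = 90.9 - 69.7 = 21.2 dB


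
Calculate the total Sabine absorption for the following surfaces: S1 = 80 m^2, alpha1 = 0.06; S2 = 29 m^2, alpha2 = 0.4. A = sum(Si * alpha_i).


80 * 0.06 = 4.8
29 * 0.4 = 11.6
A_total = 4.8 + 11.6 = 16.4 m^2


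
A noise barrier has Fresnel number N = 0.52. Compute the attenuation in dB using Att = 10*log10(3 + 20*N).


3 + 20*N = 3 + 20*0.52 = 13.4
Att = 10*log10(13.4) = 11.271 dB


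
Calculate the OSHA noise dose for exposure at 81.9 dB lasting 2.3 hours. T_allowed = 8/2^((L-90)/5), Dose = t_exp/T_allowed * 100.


T_allowed = 8 / 2^((81.9 - 90)/5) = 24.59 hr
Dose = 2.3 / 24.59 * 100 = 9.3534 %


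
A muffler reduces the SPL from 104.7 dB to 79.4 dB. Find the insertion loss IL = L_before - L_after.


Insertion loss = SPL without muffler - SPL with muffler
IL = 104.7 - 79.4 = 25.3 dB


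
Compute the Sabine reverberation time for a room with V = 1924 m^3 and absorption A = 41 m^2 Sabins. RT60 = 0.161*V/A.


RT60 = 0.161 * 1924 / 41 = 7.5552 s


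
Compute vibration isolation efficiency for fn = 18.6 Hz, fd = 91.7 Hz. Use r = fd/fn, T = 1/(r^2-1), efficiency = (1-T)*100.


r = 91.7 / 18.6 = 4.93011
r^2 - 1 = 4.93011^2 - 1 = 23.306
T = 1/23.306 = 0.0429074
Efficiency = (1 - 0.0429074)*100 = 95.709 %


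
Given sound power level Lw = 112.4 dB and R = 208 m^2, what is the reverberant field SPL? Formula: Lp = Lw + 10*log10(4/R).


4/R = 4/208 = 0.0192308
Lp = 112.4 + 10*log10(0.0192308) = 95.24 dB


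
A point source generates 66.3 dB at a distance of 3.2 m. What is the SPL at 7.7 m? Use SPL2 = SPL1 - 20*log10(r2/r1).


r2/r1 = 7.7/3.2 = 2.40625
Correction = 20*log10(2.40625) = 7.62681 dB
SPL2 = 66.3 - 7.62681 = 58.673 dB


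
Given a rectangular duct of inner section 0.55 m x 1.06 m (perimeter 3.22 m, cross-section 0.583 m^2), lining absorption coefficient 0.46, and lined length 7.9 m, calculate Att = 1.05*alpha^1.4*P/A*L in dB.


alpha^1.4 = 0.46^1.4 = 0.337179
Attenuation rate = 1.05 * alpha^1.4 * P / A
= 1.05 * 0.337179 * 3.22 / 0.583 = 1.95541 dB/m
Total Att = 1.95541 * 7.9 = 15.448 dB


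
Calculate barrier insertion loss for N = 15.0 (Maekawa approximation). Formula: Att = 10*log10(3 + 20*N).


3 + 20*N = 3 + 20*15.0 = 303
Att = 10*log10(303) = 24.814 dB


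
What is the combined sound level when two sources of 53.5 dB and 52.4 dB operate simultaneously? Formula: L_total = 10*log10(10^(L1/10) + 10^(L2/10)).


10^(53.5/10) = 223872
10^(52.4/10) = 173780
Sum = 223872 + 173780 = 397652
L_total = 10*log10(397652) = 55.995 dB


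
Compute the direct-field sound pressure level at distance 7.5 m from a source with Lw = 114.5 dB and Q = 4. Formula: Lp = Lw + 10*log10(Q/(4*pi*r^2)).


4*pi*r^2 = 4*pi*7.5^2 = 706.858 m^2
Q / (4*pi*r^2) = 4 / 706.858 = 0.00565885
Lp = 114.5 + 10*log10(0.00565885) = 92.027 dB


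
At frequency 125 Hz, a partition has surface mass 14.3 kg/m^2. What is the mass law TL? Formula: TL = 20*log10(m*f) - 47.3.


m * f = 14.3 * 125 = 1787.5
20*log10(1787.5) = 65.0449 dB
TL = 65.0449 - 47.3 = 17.745 dB


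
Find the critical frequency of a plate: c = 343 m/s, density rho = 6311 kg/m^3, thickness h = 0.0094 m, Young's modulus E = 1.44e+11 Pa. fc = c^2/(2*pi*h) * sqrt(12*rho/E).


12*rho/E = 12*6311/1.44e+11 = 5.25917e-07
sqrt(12*rho/E) = sqrt(5.25917e-07) = 0.000725201
c^2/(2*pi*h) = 343^2/(2*pi*0.0094) = 1.99196e+06
fc = 1.99196e+06 * 0.000725201 = 1444.6 Hz


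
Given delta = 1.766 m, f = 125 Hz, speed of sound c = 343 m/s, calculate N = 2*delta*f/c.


N = 2*delta*f/c = 2*delta/lambda, where lambda = c/f
lambda = 343 / 125 = 2.744 m
N = 2 * 1.766 / 2.744 = 1.2872


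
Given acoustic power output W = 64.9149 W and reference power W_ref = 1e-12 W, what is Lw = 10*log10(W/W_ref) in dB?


W / W_ref = 64.9149 / 1e-12 = 6.49149e+13
Lw = 10 * log10(6.49149e+13) = 138.12 dB


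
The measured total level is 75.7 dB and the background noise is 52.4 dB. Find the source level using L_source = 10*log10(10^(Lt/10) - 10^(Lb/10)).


10^(75.7/10) = 3.71535e+07
10^(52.4/10) = 173780
Difference = 3.71535e+07 - 173780 = 3.69797e+07
L_source = 10*log10(3.69797e+07) = 75.68 dB


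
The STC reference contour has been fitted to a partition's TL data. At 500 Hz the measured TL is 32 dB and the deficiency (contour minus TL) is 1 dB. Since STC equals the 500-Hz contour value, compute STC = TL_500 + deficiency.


By ASTM E413, STC = value of the fitted reference contour at 500 Hz.
Contour value at 500 Hz = TL_500 + deficiency = 32 + 1 = 33
STC = 33


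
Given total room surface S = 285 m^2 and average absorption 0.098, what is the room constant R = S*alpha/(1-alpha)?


R = 285 * 0.098 / (1 - 0.098) = 30.965 m^2


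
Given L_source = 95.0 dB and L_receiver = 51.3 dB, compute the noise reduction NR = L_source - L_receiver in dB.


NR = L_source - L_receiver (difference between source and receiving room levels)
NR = 95.0 - 51.3 = 43.7 dB


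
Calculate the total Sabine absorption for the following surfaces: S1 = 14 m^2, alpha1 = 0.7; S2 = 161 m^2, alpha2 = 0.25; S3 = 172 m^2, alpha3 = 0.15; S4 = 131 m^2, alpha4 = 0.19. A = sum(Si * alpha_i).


14 * 0.7 = 9.8
161 * 0.25 = 40.25
172 * 0.15 = 25.8
131 * 0.19 = 24.89
A_total = 9.8 + 40.25 + 25.8 + 24.89 = 100.74 m^2


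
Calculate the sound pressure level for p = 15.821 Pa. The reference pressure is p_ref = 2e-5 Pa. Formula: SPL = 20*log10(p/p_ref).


p / p_ref = 15.821 / 2e-5 = 791050
SPL = 20 * log10(791050) = 117.96 dB


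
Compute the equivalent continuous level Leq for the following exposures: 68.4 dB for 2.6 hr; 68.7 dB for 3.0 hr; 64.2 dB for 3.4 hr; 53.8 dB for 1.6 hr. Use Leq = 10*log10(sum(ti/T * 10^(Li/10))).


T_total = 2.6 + 3.0 + 3.4 + 1.6 = 10.6 hr
(2.6/10.6) * 10^(68.4/10) = 1.69694e+06
(3.0/10.6) * 10^(68.7/10) = 2.09805e+06
(3.4/10.6) * 10^(64.2/10) = 843671
(1.6/10.6) * 10^(53.8/10) = 36208.8
Sum = 1.69694e+06 + 2.09805e+06 + 843671 + 36208.8 = 4.67487e+06
Leq = 10*log10(4.67487e+06) = 66.698 dB


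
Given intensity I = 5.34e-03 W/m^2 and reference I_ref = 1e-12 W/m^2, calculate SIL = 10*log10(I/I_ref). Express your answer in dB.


I / I_ref = 5.34e-03 / 1e-12 = 5.34e+09
SIL = 10 * log10(5.34e+09) = 97.275 dB


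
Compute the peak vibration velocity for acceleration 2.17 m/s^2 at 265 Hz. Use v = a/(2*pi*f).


omega = 2*pi*f = 2*pi*265 = 1665.04 rad/s
v = a / omega = 2.17 / 1665.04 = 0.0013033 m/s


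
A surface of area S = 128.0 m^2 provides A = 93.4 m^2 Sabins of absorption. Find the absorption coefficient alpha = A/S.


Absorption coefficient = absorbed power / incident power
alpha = A / S = 93.4 / 128.0 = 0.72969


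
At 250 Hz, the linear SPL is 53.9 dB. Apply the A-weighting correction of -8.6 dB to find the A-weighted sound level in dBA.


A-weighting table: 250 Hz -> -8.6 dB correction
SPL_A = SPL + correction = 53.9 + (-8.6) = 45.3 dBA


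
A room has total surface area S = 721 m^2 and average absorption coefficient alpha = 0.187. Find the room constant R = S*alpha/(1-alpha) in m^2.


R = 721 * 0.187 / (1 - 0.187) = 165.84 m^2


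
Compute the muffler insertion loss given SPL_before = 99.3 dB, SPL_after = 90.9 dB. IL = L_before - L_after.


Insertion loss = SPL without muffler - SPL with muffler
IL = 99.3 - 90.9 = 8.4 dB


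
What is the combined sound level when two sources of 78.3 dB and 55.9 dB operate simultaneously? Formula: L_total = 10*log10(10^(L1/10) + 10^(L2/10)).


10^(78.3/10) = 6.76083e+07
10^(55.9/10) = 389045
Sum = 6.76083e+07 + 389045 = 6.79973e+07
L_total = 10*log10(6.79973e+07) = 78.325 dB


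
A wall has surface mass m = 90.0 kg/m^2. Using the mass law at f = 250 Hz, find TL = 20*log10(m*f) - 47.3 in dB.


m * f = 90.0 * 250 = 22500
20*log10(22500) = 87.0437 dB
TL = 87.0437 - 47.3 = 39.744 dB


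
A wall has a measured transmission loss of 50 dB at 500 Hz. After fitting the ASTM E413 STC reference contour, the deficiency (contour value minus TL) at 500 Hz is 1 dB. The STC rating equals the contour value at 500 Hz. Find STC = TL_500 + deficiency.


By ASTM E413, STC = value of the fitted reference contour at 500 Hz.
Contour value at 500 Hz = TL_500 + deficiency = 50 + 1 = 51
STC = 51


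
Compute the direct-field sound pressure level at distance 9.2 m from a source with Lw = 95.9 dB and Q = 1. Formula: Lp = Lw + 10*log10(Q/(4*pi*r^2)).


4*pi*r^2 = 4*pi*9.2^2 = 1063.62 m^2
Q / (4*pi*r^2) = 1 / 1063.62 = 0.000940185
Lp = 95.9 + 10*log10(0.000940185) = 65.632 dB


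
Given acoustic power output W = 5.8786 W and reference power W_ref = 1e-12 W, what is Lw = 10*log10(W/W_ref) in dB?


W / W_ref = 5.8786 / 1e-12 = 5.8786e+12
Lw = 10 * log10(5.8786e+12) = 127.69 dB


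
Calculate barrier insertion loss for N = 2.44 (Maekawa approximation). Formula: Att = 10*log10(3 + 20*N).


3 + 20*N = 3 + 20*2.44 = 51.8
Att = 10*log10(51.8) = 17.143 dB


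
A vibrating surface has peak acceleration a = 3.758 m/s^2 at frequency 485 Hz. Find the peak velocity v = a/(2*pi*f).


omega = 2*pi*f = 2*pi*485 = 3047.34 rad/s
v = a / omega = 3.758 / 3047.34 = 0.0012332 m/s


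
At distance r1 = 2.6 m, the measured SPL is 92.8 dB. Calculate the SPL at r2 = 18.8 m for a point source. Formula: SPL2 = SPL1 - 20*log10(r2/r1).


r2/r1 = 18.8/2.6 = 7.23077
Correction = 20*log10(7.23077) = 17.1837 dB
SPL2 = 92.8 - 17.1837 = 75.616 dB


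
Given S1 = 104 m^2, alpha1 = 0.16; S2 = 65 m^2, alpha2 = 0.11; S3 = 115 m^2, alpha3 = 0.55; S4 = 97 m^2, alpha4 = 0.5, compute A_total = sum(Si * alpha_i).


104 * 0.16 = 16.64
65 * 0.11 = 7.15
115 * 0.55 = 63.25
97 * 0.5 = 48.5
A_total = 16.64 + 7.15 + 63.25 + 48.5 = 135.54 m^2


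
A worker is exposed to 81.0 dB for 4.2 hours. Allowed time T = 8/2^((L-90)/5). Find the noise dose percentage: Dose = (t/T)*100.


T_allowed = 8 / 2^((81.0 - 90)/5) = 27.8576 hr
Dose = 4.2 / 27.8576 * 100 = 15.077 %


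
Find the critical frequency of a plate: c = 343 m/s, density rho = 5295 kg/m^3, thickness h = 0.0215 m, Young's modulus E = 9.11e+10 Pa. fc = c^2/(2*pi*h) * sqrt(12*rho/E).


12*rho/E = 12*5295/9.11e+10 = 6.97475e-07
sqrt(12*rho/E) = sqrt(6.97475e-07) = 0.00083515
c^2/(2*pi*h) = 343^2/(2*pi*0.0215) = 870903
fc = 870903 * 0.00083515 = 727.33 Hz


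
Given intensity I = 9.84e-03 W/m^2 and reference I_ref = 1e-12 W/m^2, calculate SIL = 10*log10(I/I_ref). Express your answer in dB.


I / I_ref = 9.84e-03 / 1e-12 = 9.84e+09
SIL = 10 * log10(9.84e+09) = 99.93 dB


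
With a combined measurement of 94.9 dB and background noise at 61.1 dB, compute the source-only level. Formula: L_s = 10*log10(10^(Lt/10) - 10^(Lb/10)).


10^(94.9/10) = 3.0903e+09
10^(61.1/10) = 1.28825e+06
Difference = 3.0903e+09 - 1.28825e+06 = 3.08901e+09
L_source = 10*log10(3.08901e+09) = 94.898 dB


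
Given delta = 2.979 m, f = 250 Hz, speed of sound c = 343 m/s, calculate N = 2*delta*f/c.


N = 2*delta*f/c = 2*delta/lambda, where lambda = c/f
lambda = 343 / 250 = 1.372 m
N = 2 * 2.979 / 1.372 = 4.3426


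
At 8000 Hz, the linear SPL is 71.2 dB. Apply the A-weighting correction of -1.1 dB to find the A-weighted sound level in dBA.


A-weighting table: 8000 Hz -> -1.1 dB correction
SPL_A = SPL + correction = 71.2 + (-1.1) = 70.1 dBA


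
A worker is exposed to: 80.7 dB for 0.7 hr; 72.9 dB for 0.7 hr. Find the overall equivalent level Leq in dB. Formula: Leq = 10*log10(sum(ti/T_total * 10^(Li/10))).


T_total = 0.7 + 0.7 = 1.4 hr
(0.7/1.4) * 10^(80.7/10) = 5.87449e+07
(0.7/1.4) * 10^(72.9/10) = 9.74922e+06
Sum = 5.87449e+07 + 9.74922e+06 = 6.84941e+07
Leq = 10*log10(6.84941e+07) = 78.357 dB


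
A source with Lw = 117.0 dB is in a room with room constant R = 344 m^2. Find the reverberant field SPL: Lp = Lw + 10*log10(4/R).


4/R = 4/344 = 0.0116279
Lp = 117.0 + 10*log10(0.0116279) = 97.655 dB


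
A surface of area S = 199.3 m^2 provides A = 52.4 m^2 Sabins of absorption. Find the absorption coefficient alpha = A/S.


Absorption coefficient = absorbed power / incident power
alpha = A / S = 52.4 / 199.3 = 0.26292


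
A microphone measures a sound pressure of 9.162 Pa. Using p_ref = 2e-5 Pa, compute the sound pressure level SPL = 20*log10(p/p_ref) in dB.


p / p_ref = 9.162 / 2e-5 = 458100
SPL = 20 * log10(458100) = 113.22 dB


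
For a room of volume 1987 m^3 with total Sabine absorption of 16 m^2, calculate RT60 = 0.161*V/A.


RT60 = 0.161 * 1987 / 16 = 19.994 s


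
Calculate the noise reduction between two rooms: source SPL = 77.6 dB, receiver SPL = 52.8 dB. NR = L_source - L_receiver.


NR = L_source - L_receiver (difference between source and receiving room levels)
NR = 77.6 - 52.8 = 24.8 dB


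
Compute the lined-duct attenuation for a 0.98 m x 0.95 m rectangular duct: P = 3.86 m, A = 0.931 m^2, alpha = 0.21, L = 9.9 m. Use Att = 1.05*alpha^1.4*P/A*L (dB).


alpha^1.4 = 0.21^1.4 = 0.112488
Attenuation rate = 1.05 * alpha^1.4 * P / A
= 1.05 * 0.112488 * 3.86 / 0.931 = 0.489703 dB/m
Total Att = 0.489703 * 9.9 = 4.8481 dB


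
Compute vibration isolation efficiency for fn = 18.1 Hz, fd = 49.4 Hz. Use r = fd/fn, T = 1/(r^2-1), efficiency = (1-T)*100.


r = 49.4 / 18.1 = 2.72928
r^2 - 1 = 2.72928^2 - 1 = 6.44897
T = 1/6.44897 = 0.155064
Efficiency = (1 - 0.155064)*100 = 84.494 %


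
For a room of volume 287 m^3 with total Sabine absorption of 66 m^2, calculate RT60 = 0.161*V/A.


RT60 = 0.161 * 287 / 66 = 0.70011 s


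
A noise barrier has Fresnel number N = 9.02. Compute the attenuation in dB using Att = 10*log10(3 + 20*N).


3 + 20*N = 3 + 20*9.02 = 183.4
Att = 10*log10(183.4) = 22.634 dB


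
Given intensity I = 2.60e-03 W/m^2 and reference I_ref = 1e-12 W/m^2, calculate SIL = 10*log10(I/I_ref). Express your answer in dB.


I / I_ref = 2.60e-03 / 1e-12 = 2.6e+09
SIL = 10 * log10(2.6e+09) = 94.15 dB


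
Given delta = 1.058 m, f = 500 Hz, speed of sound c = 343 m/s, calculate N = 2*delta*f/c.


N = 2*delta*f/c = 2*delta/lambda, where lambda = c/f
lambda = 343 / 500 = 0.686 m
N = 2 * 1.058 / 0.686 = 3.0845


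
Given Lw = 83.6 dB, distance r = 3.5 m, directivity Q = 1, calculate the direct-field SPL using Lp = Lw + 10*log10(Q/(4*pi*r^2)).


4*pi*r^2 = 4*pi*3.5^2 = 153.938 m^2
Q / (4*pi*r^2) = 1 / 153.938 = 0.00649612
Lp = 83.6 + 10*log10(0.00649612) = 61.727 dB


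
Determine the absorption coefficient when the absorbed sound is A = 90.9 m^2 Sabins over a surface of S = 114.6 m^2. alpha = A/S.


Absorption coefficient = absorbed power / incident power
alpha = A / S = 90.9 / 114.6 = 0.79319


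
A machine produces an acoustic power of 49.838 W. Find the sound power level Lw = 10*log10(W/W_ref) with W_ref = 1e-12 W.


W / W_ref = 49.838 / 1e-12 = 4.9838e+13
Lw = 10 * log10(4.9838e+13) = 136.98 dB


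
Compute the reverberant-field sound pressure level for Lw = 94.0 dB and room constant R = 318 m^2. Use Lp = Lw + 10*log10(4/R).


4/R = 4/318 = 0.0125786
Lp = 94.0 + 10*log10(0.0125786) = 74.996 dB


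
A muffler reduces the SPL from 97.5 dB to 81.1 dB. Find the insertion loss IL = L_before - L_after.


Insertion loss = SPL without muffler - SPL with muffler
IL = 97.5 - 81.1 = 16.4 dB


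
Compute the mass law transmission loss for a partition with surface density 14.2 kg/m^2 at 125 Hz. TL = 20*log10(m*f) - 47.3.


m * f = 14.2 * 125 = 1775
20*log10(1775) = 64.984 dB
TL = 64.984 - 47.3 = 17.684 dB


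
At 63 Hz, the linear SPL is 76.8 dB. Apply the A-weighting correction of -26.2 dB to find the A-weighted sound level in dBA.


A-weighting table: 63 Hz -> -26.2 dB correction
SPL_A = SPL + correction = 76.8 + (-26.2) = 50.6 dBA


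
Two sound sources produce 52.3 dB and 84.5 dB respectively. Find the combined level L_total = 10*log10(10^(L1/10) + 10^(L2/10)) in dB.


10^(52.3/10) = 169824
10^(84.5/10) = 2.81838e+08
Sum = 169824 + 2.81838e+08 = 2.82008e+08
L_total = 10*log10(2.82008e+08) = 84.503 dB


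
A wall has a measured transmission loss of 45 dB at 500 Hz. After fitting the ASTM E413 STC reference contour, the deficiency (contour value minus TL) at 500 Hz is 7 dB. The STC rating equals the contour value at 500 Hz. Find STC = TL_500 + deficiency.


By ASTM E413, STC = value of the fitted reference contour at 500 Hz.
Contour value at 500 Hz = TL_500 + deficiency = 45 + 7 = 52
STC = 52


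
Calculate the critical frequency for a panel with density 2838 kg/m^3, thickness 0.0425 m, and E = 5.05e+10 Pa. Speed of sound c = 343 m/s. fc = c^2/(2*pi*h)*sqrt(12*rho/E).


12*rho/E = 12*2838/5.05e+10 = 6.74376e-07
sqrt(12*rho/E) = sqrt(6.74376e-07) = 0.000821204
c^2/(2*pi*h) = 343^2/(2*pi*0.0425) = 440575
fc = 440575 * 0.000821204 = 361.8 Hz


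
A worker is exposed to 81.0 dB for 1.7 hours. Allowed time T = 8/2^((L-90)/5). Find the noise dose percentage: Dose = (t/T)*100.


T_allowed = 8 / 2^((81.0 - 90)/5) = 27.8576 hr
Dose = 1.7 / 27.8576 * 100 = 6.1025 %


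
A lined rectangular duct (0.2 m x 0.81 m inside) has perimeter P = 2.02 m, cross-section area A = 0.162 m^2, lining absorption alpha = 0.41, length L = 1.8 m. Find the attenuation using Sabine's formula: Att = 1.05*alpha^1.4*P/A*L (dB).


alpha^1.4 = 0.41^1.4 = 0.28701
Attenuation rate = 1.05 * alpha^1.4 * P / A
= 1.05 * 0.28701 * 2.02 / 0.162 = 3.7577 dB/m
Total Att = 3.7577 * 1.8 = 6.7639 dB


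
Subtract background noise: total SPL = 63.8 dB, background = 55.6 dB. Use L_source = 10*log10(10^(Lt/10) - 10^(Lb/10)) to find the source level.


10^(63.8/10) = 2.39883e+06
10^(55.6/10) = 363078
Difference = 2.39883e+06 - 363078 = 2.03575e+06
L_source = 10*log10(2.03575e+06) = 63.087 dB


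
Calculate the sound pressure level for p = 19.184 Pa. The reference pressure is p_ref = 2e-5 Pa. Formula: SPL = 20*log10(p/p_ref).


p / p_ref = 19.184 / 2e-5 = 959200
SPL = 20 * log10(959200) = 119.64 dB


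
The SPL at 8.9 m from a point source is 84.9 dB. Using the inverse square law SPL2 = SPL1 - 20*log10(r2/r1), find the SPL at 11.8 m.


r2/r1 = 11.8/8.9 = 1.32584
Correction = 20*log10(1.32584) = 2.44982 dB
SPL2 = 84.9 - 2.44982 = 82.45 dB


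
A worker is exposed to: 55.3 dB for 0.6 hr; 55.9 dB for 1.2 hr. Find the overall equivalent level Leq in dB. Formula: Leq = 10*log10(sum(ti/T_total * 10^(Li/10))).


T_total = 0.6 + 1.2 = 1.8 hr
(0.6/1.8) * 10^(55.3/10) = 112948
(1.2/1.8) * 10^(55.9/10) = 259363
Sum = 112948 + 259363 = 372311
Leq = 10*log10(372311) = 55.709 dB


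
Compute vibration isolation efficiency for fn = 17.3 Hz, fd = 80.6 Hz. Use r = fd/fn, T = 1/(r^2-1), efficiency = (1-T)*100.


r = 80.6 / 17.3 = 4.65896
r^2 - 1 = 4.65896^2 - 1 = 20.7059
T = 1/20.7059 = 0.0482954
Efficiency = (1 - 0.0482954)*100 = 95.17 %


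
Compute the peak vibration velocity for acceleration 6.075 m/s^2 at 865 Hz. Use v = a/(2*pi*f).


omega = 2*pi*f = 2*pi*865 = 5434.96 rad/s
v = a / omega = 6.075 / 5434.96 = 0.0011178 m/s


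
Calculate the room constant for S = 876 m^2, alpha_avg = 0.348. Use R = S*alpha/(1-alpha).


R = 876 * 0.348 / (1 - 0.348) = 467.56 m^2


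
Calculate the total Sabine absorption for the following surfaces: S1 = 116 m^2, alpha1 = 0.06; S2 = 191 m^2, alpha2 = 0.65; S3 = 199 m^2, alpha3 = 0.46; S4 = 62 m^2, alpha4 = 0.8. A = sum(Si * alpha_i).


116 * 0.06 = 6.96
191 * 0.65 = 124.15
199 * 0.46 = 91.54
62 * 0.8 = 49.6
A_total = 6.96 + 124.15 + 91.54 + 49.6 = 272.25 m^2
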